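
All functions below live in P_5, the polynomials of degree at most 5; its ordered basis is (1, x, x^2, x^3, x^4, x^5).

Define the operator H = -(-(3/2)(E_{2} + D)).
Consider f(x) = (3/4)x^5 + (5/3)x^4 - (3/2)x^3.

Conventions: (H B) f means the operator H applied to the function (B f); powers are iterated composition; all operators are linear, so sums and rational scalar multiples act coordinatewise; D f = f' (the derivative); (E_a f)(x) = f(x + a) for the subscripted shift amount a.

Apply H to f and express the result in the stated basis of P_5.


the image equals g(x) = (9/8)x^5 + (155/8)x^4 + (291/4)x^3 + (519/4)x^2 + 143x + 58

E_{2} f = (3/4)x^5 + (55/6)x^4 + (251/6)x^3 + 91x^2 + (286/3)x + 116/3
D f = (15/4)x^4 + (20/3)x^3 - (9/2)x^2
(E_{2} + D) f = (3/4)x^5 + (155/12)x^4 + (97/2)x^3 + (173/2)x^2 + (286/3)x + 116/3
(-(3/2)(E_{2} + D)) f = -(9/8)x^5 - (155/8)x^4 - (291/4)x^3 - (519/4)x^2 - 143x - 58
(-(-(3/2)(E_{2} + D))) f = (9/8)x^5 + (155/8)x^4 + (291/4)x^3 + (519/4)x^2 + 143x + 58


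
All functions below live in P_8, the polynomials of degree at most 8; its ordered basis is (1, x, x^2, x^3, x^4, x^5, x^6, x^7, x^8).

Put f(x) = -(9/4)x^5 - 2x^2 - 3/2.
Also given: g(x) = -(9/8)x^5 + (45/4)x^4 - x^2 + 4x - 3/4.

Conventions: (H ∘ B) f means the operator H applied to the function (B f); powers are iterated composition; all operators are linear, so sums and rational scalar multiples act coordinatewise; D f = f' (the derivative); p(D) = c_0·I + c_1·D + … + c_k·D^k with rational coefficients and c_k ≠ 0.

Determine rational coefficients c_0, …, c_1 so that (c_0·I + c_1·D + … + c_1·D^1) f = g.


c_0 = 1/2, c_1 = -1

D^0 f = -(9/4)x^5 - 2x^2 - 3/2
D^1 f = -(45/4)x^4 - 4x
matching coefficients of g against c_0 f + c_1 Df + … from the top degree down determines the c_i
solution: c_0 = 1/2, c_1 = -1


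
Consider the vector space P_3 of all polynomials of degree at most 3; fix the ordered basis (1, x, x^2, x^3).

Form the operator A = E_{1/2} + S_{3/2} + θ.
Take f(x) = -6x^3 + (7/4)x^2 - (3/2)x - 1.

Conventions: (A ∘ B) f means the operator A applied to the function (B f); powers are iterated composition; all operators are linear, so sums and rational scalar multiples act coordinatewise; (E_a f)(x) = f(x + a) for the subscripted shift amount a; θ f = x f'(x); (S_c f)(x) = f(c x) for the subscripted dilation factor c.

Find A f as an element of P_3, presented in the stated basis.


E_{1/2} f = -6x^3 - (29/4)x^2 - (17/4)x - 33/16
S_{3/2} f = -(81/4)x^3 + (63/16)x^2 - (9/4)x - 1
θ f = -18x^3 + (7/2)x^2 - (3/2)x
(E_{1/2} + S_{3/2} + θ) f = -(177/4)x^3 + (3/16)x^2 - 8x - 49/16

g(x) = -(177/4)x^3 + (3/16)x^2 - 8x - 49/16


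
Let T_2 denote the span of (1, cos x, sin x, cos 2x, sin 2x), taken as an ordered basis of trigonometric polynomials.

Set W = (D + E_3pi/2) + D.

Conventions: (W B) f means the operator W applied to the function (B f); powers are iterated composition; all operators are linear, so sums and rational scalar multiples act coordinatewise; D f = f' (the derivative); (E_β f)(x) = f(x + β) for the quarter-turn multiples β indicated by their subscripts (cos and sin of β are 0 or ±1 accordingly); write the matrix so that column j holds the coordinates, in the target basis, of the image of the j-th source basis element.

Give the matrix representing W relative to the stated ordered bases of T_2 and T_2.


image of 1: 1
image of cos x: -sin x
image of sin x: cos x
image of cos 2x: -cos 2x - 4sin 2x
image of sin 2x: 4cos 2x - sin 2x
each image's coordinates form column j of the matrix

the matrix is [[1, 0, 0, 0, 0]; [0, 0, 1, 0, 0]; [0, -1, 0, 0, 0]; [0, 0, 0, -1, 4]; [0, 0, 0, -4, -1]] (rows listed top to bottom)


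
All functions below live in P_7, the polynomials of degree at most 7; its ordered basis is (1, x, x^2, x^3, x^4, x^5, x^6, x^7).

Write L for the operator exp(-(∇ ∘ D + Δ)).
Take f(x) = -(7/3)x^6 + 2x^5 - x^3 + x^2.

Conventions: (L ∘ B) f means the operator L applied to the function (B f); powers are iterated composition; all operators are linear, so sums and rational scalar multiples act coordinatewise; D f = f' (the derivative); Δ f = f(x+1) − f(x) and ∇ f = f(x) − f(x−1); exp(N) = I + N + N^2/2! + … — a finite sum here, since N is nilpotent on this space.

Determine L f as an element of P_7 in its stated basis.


the result is g(x) = -(7/3)x^6 + 16x^5 + 60x^4 - (1523/3)x^3 + 309x^2 + 1612x - 1261

order-1 term: 14x^5 + 95x^4 - (460/3)x^3 + 218x^2 - 99x + 58/3
order-2 term: -35x^4 - 400x^3 - 485x^2 + 677x - 1921/3
order-3 term: (140/3)x^3 + 610x^2 + 1430x + 51
order-4 term: -35x^2 - 410x - 2375/3
order-5 term: 14x + 103
order-6 term: -7/3
the series for exp(-(∇ ∘ D + Δ)) f terminates at order 6
exp(-(∇ ∘ D + Δ)) f = -(7/3)x^6 + 16x^5 + 60x^4 - (1523/3)x^3 + 309x^2 + 1612x - 1261


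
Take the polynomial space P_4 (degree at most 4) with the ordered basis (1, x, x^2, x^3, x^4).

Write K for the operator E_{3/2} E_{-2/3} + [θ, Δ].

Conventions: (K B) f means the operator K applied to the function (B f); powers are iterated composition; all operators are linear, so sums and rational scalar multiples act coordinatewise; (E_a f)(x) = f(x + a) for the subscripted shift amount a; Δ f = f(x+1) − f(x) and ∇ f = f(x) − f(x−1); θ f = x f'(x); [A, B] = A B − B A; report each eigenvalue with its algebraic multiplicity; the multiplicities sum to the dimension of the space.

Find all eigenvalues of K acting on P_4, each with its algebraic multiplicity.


λ = 1 (multiplicity 5)

image of 1: 1
image of x: x - 1/6
image of x^2: x^2 - (1/3)x - 47/36
image of x^3: x^3 - (1/2)x^2 - (47/12)x - 523/216
image of x^4: x^4 - (2/3)x^3 - (47/6)x^2 - (523/54)x - 4559/1296
the matrix is upper triangular; its diagonal is (1, 1, 1, 1, 1)
for a triangular matrix the eigenvalues are the diagonal entries, with algebraic multiplicity their repetition count


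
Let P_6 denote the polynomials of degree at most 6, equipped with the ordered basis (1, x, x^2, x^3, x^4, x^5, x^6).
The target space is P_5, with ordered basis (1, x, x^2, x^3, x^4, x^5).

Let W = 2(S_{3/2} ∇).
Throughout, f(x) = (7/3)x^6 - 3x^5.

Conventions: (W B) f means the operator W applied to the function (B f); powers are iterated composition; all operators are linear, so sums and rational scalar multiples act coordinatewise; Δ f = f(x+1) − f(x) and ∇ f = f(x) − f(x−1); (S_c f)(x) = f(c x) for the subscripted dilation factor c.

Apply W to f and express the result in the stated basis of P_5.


∇ f = 14x^5 - 50x^4 + (230/3)x^3 - 65x^2 + 29x - 16/3
S_{3/2} ∇ f = (1701/16)x^5 - (2025/8)x^4 + (1035/4)x^3 - (585/4)x^2 + (87/2)x - 16/3
(2(S_{3/2} ∇)) f = (1701/8)x^5 - (2025/4)x^4 + (1035/2)x^3 - (585/2)x^2 + 87x - 32/3

g(x) = (1701/8)x^5 - (2025/4)x^4 + (1035/2)x^3 - (585/2)x^2 + 87x - 32/3


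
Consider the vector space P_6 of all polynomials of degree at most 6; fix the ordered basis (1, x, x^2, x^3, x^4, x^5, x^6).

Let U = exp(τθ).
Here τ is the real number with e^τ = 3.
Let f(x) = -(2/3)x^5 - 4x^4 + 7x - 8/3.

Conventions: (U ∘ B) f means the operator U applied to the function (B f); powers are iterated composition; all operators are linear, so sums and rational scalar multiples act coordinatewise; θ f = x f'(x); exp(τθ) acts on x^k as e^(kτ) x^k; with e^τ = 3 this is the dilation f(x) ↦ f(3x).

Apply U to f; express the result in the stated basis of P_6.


the image equals g(x) = -162x^5 - 324x^4 + 21x - 8/3

exp(τθ) x^k = e^(kτ) x^k; with e^τ = 3 this sends x^k to 3^k x^k
x ↦ 3 x
x^4 ↦ 81 x^4
x^5 ↦ 243 x^5
applying this coordinatewise to f: exp(τθ) f = -162x^5 - 324x^4 + 21x - 8/3


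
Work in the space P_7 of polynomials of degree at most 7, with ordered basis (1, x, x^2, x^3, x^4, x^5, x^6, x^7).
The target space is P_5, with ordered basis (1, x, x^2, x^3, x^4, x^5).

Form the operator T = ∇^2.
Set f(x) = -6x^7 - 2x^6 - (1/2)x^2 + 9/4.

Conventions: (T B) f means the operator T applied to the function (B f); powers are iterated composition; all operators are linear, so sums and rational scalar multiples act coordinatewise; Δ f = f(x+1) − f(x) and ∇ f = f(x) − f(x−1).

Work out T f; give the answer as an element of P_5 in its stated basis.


the result is g(x) = -252x^5 + 1200x^4 - 2700x^3 + 3360x^2 - 2244x + 631

∇ f = -42x^6 + 114x^5 - 180x^4 + 170x^3 - 96x^2 + 29x - 7/2
∇ ∇ f = -252x^5 + 1200x^4 - 2700x^3 + 3360x^2 - 2244x + 631


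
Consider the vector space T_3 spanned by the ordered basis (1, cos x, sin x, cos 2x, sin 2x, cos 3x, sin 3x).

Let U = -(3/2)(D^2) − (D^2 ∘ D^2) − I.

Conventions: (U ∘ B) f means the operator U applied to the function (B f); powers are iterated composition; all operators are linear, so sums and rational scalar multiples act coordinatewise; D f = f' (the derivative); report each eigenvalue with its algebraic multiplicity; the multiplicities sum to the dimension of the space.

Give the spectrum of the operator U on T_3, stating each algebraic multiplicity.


λ = -137/2 (multiplicity 2), λ = -11 (multiplicity 2), λ = -1 (multiplicity 1), λ = -1/2 (multiplicity 2)

image of 1: -1
image of cos x: -(1/2)cos x
image of sin x: -(1/2)sin x
image of cos 2x: -11cos 2x
image of sin 2x: -11sin 2x
image of cos 3x: -(137/2)cos 3x
image of sin 3x: -(137/2)sin 3x
the matrix is diagonal; its diagonal is (-1, -1/2, -1/2, -11, -11, -137/2, -137/2)
for a triangular matrix the eigenvalues are the diagonal entries, with algebraic multiplicity their repetition count


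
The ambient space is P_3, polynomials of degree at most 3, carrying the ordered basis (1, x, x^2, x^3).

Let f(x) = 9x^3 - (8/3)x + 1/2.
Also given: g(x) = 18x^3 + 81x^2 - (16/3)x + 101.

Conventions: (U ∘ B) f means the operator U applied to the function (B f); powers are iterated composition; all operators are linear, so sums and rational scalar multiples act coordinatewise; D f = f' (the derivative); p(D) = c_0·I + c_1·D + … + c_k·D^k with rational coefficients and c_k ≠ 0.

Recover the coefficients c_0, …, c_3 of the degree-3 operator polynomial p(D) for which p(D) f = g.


D^0 f = 9x^3 - (8/3)x + 1/2
D^1 f = 27x^2 - 8/3
D^2 f = 54x
D^3 f = 54
matching coefficients of g against c_0 f + c_1 Df + … from the top degree down determines the c_i
solution: c_0 = 2, c_1 = 3, c_2 = 0, c_3 = 2

c_0 = 2, c_1 = 3, c_2 = 0, c_3 = 2


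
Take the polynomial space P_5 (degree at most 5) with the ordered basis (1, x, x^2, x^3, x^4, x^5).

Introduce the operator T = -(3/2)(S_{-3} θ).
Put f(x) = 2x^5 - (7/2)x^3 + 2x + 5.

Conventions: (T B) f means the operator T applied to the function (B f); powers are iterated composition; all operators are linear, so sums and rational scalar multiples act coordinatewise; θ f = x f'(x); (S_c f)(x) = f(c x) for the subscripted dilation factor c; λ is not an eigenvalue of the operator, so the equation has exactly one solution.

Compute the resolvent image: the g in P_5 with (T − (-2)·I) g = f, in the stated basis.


write g with unknown coordinates in the stated basis and equate coefficients in (T − (-2)·I) g = f
solving from the highest basis element down gives g = (4/3649)x^5 - (7/247)x^3 + (4/13)x + 5/2
check: T g = (7290/3649)x^5 - (1701/494)x^3 + (18/13)x
so T g − (-2)·g = 2x^5 - (7/2)x^3 + 2x + 5 = f ✓

the result is g(x) = (4/3649)x^5 - (7/247)x^3 + (4/13)x + 5/2


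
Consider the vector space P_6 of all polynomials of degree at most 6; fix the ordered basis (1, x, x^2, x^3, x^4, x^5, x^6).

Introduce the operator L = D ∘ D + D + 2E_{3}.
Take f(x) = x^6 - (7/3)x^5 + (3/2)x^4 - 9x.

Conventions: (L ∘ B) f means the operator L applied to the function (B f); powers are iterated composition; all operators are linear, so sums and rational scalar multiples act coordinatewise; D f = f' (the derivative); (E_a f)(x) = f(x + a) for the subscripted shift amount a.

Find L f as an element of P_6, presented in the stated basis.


D f = 6x^5 - (35/3)x^4 + 6x^3 - 9
D D f = 30x^4 - (140/3)x^3 + 18x^2
D f = 6x^5 - (35/3)x^4 + 6x^3 - 9
E_{3} f = x^6 + (47/3)x^5 + (203/2)x^4 + 348x^3 + 666x^2 + 666x + 513/2
(2E_{3}) f = 2x^6 + (94/3)x^5 + 203x^4 + 696x^3 + 1332x^2 + 1332x + 513
(D ∘ D + D + 2E_{3}) f = 2x^6 + (112/3)x^5 + (664/3)x^4 + (1966/3)x^3 + 1350x^2 + 1332x + 504

the result is g(x) = 2x^6 + (112/3)x^5 + (664/3)x^4 + (1966/3)x^3 + 1350x^2 + 1332x + 504


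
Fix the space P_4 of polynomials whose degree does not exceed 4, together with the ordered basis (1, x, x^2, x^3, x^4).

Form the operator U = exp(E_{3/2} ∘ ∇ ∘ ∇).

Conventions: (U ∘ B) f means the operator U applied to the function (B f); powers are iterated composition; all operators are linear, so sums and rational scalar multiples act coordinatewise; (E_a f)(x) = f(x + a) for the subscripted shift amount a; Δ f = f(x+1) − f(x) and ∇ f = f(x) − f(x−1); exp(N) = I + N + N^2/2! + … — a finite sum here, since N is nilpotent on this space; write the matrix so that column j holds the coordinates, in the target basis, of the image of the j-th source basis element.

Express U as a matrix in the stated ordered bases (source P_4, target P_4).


image of 1: 1
image of x: x
image of x^2: x^2 + 2
image of x^3: x^3 + 6x + 3
image of x^4: x^4 + 12x^2 + 12x + 17
each image's coordinates form column j of the matrix

the matrix is [[1, 0, 2, 3, 17]; [0, 1, 0, 6, 12]; [0, 0, 1, 0, 12]; [0, 0, 0, 1, 0]; [0, 0, 0, 0, 1]] (rows listed top to bottom)


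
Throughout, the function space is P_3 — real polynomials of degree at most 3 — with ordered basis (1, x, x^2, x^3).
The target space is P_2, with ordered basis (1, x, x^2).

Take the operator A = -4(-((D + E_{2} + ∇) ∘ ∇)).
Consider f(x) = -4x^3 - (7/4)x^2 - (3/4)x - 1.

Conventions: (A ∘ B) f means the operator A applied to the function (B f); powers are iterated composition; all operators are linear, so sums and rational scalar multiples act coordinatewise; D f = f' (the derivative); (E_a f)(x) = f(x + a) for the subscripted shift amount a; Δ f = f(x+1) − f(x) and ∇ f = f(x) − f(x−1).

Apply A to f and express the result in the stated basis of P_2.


the image equals g(x) = -48x^2 - 350x - 20

∇ f = -12x^2 + (17/2)x - 3
D ∇ f = -24x + 17/2
E_{2} ∇ f = -12x^2 - (79/2)x - 34
∇ ∇ f = -24x + 41/2
(D + E_{2} + ∇) ∇ f = -12x^2 - (175/2)x - 5
(-((D + E_{2} + ∇) ∘ ∇)) f = 12x^2 + (175/2)x + 5
(-4(-((D + E_{2} + ∇) ∘ ∇))) f = -48x^2 - 350x - 20


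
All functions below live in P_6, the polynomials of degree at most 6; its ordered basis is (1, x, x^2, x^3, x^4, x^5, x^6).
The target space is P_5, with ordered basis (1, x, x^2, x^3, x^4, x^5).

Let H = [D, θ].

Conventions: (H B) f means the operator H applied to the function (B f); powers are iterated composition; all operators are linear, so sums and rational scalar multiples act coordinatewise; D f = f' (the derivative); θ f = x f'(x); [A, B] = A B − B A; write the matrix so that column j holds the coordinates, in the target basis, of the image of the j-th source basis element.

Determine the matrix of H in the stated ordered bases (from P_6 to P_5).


the matrix is [[0, 1, 0, 0, 0, 0, 0]; [0, 0, 2, 0, 0, 0, 0]; [0, 0, 0, 3, 0, 0, 0]; [0, 0, 0, 0, 4, 0, 0]; [0, 0, 0, 0, 0, 5, 0]; [0, 0, 0, 0, 0, 0, 6]] (rows listed top to bottom)

image of 1: 0
image of x: 1
image of x^2: 2x
image of x^3: 3x^2
image of x^4: 4x^3
image of x^5: 5x^4
image of x^6: 6x^5
each image's coordinates form column j of the matrix


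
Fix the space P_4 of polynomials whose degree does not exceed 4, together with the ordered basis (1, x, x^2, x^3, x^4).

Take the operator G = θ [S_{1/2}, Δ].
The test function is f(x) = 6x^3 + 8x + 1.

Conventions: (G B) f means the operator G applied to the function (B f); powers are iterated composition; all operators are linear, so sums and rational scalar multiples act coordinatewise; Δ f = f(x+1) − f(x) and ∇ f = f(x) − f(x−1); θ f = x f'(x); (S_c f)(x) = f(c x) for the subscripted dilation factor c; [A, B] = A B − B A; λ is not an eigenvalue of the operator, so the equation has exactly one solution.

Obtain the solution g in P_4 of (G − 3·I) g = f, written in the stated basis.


the image equals g(x) = -2x^3 - (1/2)x^2 - (7/2)x - 1/3

write g with unknown coordinates in the stated basis and equate coefficients in (G − 3·I) g = f
solving from the highest basis element down gives g = -2x^3 - (1/2)x^2 - (7/2)x - 1/3
check: G g = -(3/2)x^2 - (5/2)x
so G g − 3·g = 6x^3 + 8x + 1 = f ✓


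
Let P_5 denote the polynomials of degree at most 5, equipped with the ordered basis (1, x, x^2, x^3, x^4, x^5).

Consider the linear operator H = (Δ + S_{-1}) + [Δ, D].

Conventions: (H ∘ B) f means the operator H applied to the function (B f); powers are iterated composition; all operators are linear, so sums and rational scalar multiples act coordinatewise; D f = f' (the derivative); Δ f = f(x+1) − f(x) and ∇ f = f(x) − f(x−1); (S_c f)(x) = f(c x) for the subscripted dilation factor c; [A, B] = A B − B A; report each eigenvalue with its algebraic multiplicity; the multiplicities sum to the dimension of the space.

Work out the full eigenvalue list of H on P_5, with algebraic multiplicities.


λ = -1 (multiplicity 3), λ = 1 (multiplicity 3)

image of 1: 1
image of x: -x + 1
image of x^2: x^2 + 2x + 1
image of x^3: -x^3 + 3x^2 + 3x + 1
image of x^4: x^4 + 4x^3 + 6x^2 + 4x + 1
image of x^5: -x^5 + 5x^4 + 10x^3 + 10x^2 + 5x + 1
the matrix is upper triangular; its diagonal is (1, -1, 1, -1, 1, -1)
for a triangular matrix the eigenvalues are the diagonal entries, with algebraic multiplicity their repetition count


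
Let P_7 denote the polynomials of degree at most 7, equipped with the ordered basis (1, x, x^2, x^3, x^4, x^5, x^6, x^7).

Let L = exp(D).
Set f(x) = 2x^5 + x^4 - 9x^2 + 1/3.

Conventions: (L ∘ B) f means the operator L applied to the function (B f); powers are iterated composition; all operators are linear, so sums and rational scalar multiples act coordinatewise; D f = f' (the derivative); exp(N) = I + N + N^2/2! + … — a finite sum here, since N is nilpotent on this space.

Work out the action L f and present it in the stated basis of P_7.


the image equals g(x) = 2x^5 + 11x^4 + 24x^3 + 17x^2 - 4x - 17/3

order-1 term: 10x^4 + 4x^3 - 18x
order-2 term: 20x^3 + 6x^2 - 9
order-3 term: 20x^2 + 4x
order-4 term: 10x + 1
order-5 term: 2
the series for exp(D) f terminates at order 5
exp(D) f = 2x^5 + 11x^4 + 24x^3 + 17x^2 - 4x - 17/3


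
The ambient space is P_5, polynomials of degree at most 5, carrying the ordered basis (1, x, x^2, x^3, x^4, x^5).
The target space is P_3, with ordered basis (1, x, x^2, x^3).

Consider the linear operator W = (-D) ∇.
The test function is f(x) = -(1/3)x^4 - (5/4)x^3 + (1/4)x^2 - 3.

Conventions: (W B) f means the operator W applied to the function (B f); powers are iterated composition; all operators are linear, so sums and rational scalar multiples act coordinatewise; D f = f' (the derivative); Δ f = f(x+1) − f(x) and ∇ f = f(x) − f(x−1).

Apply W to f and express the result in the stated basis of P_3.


∇ f = -(4/3)x^3 - (7/4)x^2 + (35/12)x - 7/6
D ∇ f = -4x^2 - (7/2)x + 35/12
(-D) ∇ f = 4x^2 + (7/2)x - 35/12

the image equals g(x) = 4x^2 + (7/2)x - 35/12


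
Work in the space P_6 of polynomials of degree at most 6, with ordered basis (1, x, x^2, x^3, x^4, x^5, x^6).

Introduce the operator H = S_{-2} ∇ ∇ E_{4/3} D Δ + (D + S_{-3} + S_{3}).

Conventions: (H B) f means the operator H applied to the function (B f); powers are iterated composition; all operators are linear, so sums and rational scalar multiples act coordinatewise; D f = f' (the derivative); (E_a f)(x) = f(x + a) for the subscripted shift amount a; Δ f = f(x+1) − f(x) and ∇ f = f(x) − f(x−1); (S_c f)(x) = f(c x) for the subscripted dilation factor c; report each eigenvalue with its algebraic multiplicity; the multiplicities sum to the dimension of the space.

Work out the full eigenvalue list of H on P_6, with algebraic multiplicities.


image of 1: 2
image of x: 1
image of x^2: 18x^2 + 2x
image of x^3: 3x^2
image of x^4: 162x^4 + 4x^3 + 24
image of x^5: 5x^4 - 240x + 100
image of x^6: 1458x^6 + 6x^5 + 1440x^2 - 1200x + 340
the matrix is upper triangular; its diagonal is (2, 0, 18, 0, 162, 0, 1458)
for a triangular matrix the eigenvalues are the diagonal entries, with algebraic multiplicity their repetition count

λ = 0 (multiplicity 3), λ = 2 (multiplicity 1), λ = 18 (multiplicity 1), λ = 162 (multiplicity 1), λ = 1458 (multiplicity 1)


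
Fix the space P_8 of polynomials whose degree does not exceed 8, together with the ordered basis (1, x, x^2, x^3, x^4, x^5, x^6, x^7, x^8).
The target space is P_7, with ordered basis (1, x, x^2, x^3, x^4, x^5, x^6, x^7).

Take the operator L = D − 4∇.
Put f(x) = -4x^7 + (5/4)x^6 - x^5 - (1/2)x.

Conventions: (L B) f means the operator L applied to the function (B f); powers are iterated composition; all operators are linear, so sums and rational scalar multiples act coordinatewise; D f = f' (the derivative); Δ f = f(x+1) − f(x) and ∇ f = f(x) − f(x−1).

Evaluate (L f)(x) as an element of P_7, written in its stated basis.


g(x) = 84x^6 - (717/2)x^5 + 650x^4 - 700x^3 + 451x^2 - 162x + 53/2

D f = -28x^6 + (15/2)x^5 - 5x^4 - 1/2
∇ f = -28x^6 + (183/2)x^5 - (655/4)x^4 + 175x^3 - (451/4)x^2 + (81/2)x - 27/4
(-4∇) f = 112x^6 - 366x^5 + 655x^4 - 700x^3 + 451x^2 - 162x + 27
(D − 4∇) f = 84x^6 - (717/2)x^5 + 650x^4 - 700x^3 + 451x^2 - 162x + 53/2


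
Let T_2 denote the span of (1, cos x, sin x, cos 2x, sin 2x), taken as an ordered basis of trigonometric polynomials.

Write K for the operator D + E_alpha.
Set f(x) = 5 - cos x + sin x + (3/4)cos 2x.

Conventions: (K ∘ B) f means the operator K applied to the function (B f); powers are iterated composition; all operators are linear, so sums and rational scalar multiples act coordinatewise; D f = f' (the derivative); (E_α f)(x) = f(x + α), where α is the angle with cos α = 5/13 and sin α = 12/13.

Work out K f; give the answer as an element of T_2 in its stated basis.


the image equals g(x) = 5 + (20/13)cos x + (30/13)sin x - (357/676)cos 2x - (687/338)sin 2x

D f = cos x + sin x - (3/2)sin 2x
E_alpha f = 5 + (7/13)cos x + (17/13)sin x - (357/676)cos 2x - (90/169)sin 2x
(D + E_alpha) f = 5 + (20/13)cos x + (30/13)sin x - (357/676)cos 2x - (687/338)sin 2x


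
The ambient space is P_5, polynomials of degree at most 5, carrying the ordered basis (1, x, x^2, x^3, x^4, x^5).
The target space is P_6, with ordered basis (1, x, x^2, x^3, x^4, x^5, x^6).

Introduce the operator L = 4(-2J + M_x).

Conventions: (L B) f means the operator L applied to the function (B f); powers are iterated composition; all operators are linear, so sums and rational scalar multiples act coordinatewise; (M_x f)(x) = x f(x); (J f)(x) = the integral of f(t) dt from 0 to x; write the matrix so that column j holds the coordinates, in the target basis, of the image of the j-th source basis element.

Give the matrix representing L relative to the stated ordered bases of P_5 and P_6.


the matrix is [[0, 0, 0, 0, 0, 0]; [-4, 0, 0, 0, 0, 0]; [0, 0, 0, 0, 0, 0]; [0, 0, 4/3, 0, 0, 0]; [0, 0, 0, 2, 0, 0]; [0, 0, 0, 0, 12/5, 0]; [0, 0, 0, 0, 0, 8/3]] (rows listed top to bottom)

image of 1: -4x
image of x: 0
image of x^2: (4/3)x^3
image of x^3: 2x^4
image of x^4: (12/5)x^5
image of x^5: (8/3)x^6
each image's coordinates form column j of the matrix


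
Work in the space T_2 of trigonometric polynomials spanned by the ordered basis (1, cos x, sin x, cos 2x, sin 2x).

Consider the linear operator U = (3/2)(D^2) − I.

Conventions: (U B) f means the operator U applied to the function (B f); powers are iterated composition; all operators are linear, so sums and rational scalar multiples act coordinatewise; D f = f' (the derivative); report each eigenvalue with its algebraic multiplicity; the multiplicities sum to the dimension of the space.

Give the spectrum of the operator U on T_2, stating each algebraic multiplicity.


image of 1: -1
image of cos x: -(5/2)cos x
image of sin x: -(5/2)sin x
image of cos 2x: -7cos 2x
image of sin 2x: -7sin 2x
the matrix is diagonal; its diagonal is (-1, -5/2, -5/2, -7, -7)
for a triangular matrix the eigenvalues are the diagonal entries, with algebraic multiplicity their repetition count

λ = -7 (multiplicity 2), λ = -5/2 (multiplicity 2), λ = -1 (multiplicity 1)


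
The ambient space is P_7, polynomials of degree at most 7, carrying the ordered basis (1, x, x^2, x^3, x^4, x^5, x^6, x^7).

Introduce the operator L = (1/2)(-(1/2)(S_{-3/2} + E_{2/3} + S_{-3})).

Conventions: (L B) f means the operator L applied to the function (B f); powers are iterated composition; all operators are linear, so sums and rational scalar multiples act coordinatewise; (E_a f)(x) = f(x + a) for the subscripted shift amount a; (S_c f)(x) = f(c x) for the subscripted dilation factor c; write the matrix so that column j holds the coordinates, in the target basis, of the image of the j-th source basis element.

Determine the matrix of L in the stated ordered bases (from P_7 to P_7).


the matrix is [[-3/4, -1/6, -1/9, -2/27, -4/81, -8/243, -16/729, -32/2187]; [0, 7/8, -1/3, -1/3, -8/27, -20/81, -16/81, -112/729]; [0, 0, -49/16, -1/2, -2/3, -20/27, -20/27, -56/81]; [0, 0, 0, 235/32, -2/3, -10/9, -40/27, -140/81]; [0, 0, 0, 0, -1393/64, -5/6, -5/3, -70/27]; [0, 0, 0, 0, 0, 7987/128, -1, -7/3]; [0, 0, 0, 0, 0, 0, -47449/256, -7/6]; [0, 0, 0, 0, 0, 0, 0, 281995/512]] (rows listed top to bottom)

image of 1: -3/4
image of x: (7/8)x - 1/6
image of x^2: -(49/16)x^2 - (1/3)x - 1/9
image of x^3: (235/32)x^3 - (1/2)x^2 - (1/3)x - 2/27
image of x^4: -(1393/64)x^4 - (2/3)x^3 - (2/3)x^2 - (8/27)x - 4/81
image of x^5: (7987/128)x^5 - (5/6)x^4 - (10/9)x^3 - (20/27)x^2 - (20/81)x - 8/243
image of x^6: -(47449/256)x^6 - x^5 - (5/3)x^4 - (40/27)x^3 - (20/27)x^2 - (16/81)x - 16/729
image of x^7: (281995/512)x^7 - (7/6)x^6 - (7/3)x^5 - (70/27)x^4 - (140/81)x^3 - (56/81)x^2 - (112/729)x - 32/2187
each image's coordinates form column j of the matrix


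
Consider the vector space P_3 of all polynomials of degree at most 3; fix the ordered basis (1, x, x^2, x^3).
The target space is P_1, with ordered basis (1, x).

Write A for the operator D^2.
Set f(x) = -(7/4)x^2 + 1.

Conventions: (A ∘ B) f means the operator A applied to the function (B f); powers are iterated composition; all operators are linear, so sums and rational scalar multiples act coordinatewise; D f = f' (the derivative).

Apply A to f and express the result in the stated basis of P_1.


the result is g(x) = -7/2

D f = -(7/2)x
D D f = -7/2


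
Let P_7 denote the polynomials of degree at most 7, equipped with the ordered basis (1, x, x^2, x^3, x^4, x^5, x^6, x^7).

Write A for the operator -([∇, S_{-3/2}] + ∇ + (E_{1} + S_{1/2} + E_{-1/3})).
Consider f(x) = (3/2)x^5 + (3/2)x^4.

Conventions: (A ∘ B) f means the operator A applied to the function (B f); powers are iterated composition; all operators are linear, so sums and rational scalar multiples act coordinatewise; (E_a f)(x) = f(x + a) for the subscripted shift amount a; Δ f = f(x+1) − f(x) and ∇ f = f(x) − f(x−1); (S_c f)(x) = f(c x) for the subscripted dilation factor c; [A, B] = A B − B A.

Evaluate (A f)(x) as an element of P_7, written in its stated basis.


the image equals g(x) = -(195/64)x^5 + (5077/64)x^4 - (12055/96)x^3 + (41047/288)x^2 - (167527/1728)x + 82799/5184

S_{-3/2} f = -(729/64)x^5 + (243/32)x^4
∇ S_{-3/2} f = -(3645/64)x^4 + (4617/32)x^3 - (5103/32)x^2 + (5589/64)x - 1215/64
∇ f = (15/2)x^4 - 9x^3 + 6x^2 - (3/2)x
S_{-3/2} ∇ f = (1215/32)x^4 + (243/8)x^3 + (27/2)x^2 + (9/4)x
[∇, S_{-3/2}] f = -(6075/64)x^4 + (3645/32)x^3 - (5535/32)x^2 + (5445/64)x - 1215/64
∇ f = (15/2)x^4 - 9x^3 + 6x^2 - (3/2)x
E_{1} f = (3/2)x^5 + 9x^4 + 21x^3 + 24x^2 + (27/2)x + 3
S_{1/2} f = (3/64)x^5 + (3/32)x^4
E_{-1/3} f = (3/2)x^5 - x^4 - (1/3)x^3 + (4/9)x^2 - (7/54)x + 1/81
(E_{1} + S_{1/2} + E_{-1/3}) f = (195/64)x^5 + (259/32)x^4 + (62/3)x^3 + (220/9)x^2 + (361/27)x + 244/81
([∇, S_{-3/2}] + ∇ + (E_{1} + S_{1/2} + E_{-1/3})) f = (195/64)x^5 - (5077/64)x^4 + (12055/96)x^3 - (41047/288)x^2 + (167527/1728)x - 82799/5184
(-([∇, S_{-3/2}] + ∇ + (E_{1} + S_{1/2} + E_{-1/3}))) f = -(195/64)x^5 + (5077/64)x^4 - (12055/96)x^3 + (41047/288)x^2 - (167527/1728)x + 82799/5184


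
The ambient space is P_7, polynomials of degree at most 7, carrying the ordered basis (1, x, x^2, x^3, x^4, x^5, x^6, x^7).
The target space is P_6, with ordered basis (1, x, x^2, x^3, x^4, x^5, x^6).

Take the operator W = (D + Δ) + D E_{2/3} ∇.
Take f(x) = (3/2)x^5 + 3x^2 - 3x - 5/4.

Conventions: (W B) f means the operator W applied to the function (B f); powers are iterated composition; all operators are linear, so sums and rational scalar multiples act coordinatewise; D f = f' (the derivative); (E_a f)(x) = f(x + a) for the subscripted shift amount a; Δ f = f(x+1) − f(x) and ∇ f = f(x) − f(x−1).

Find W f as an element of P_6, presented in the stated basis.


the result is g(x) = 15x^4 + 45x^3 + 30x^2 + (59/2)x + 53/9

D f = (15/2)x^4 + 6x - 3
Δ f = (15/2)x^4 + 15x^3 + 15x^2 + (27/2)x + 3/2
(D + Δ) f = 15x^4 + 15x^3 + 15x^2 + (39/2)x - 3/2
∇ f = (15/2)x^4 - 15x^3 + 15x^2 - (3/2)x - 9/2
E_{2/3} ∇ f = (15/2)x^4 + 5x^3 + 5x^2 + (133/18)x - 97/54
D E_{2/3} ∇ f = 30x^3 + 15x^2 + 10x + 133/18
((D + Δ) + D E_{2/3} ∇) f = 15x^4 + 45x^3 + 30x^2 + (59/2)x + 53/9


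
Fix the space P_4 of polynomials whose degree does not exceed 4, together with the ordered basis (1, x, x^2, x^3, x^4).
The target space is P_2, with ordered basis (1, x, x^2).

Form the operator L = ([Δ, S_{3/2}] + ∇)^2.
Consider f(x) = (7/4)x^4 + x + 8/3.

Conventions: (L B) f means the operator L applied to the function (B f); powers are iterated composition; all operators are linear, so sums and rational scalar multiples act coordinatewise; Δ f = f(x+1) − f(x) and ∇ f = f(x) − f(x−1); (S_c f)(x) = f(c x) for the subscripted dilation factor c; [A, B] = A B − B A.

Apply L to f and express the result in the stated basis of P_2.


the result is g(x) = (15351/128)x^2 + (14847/128)x + 3717/32

S_{3/2} f = (567/64)x^4 + (3/2)x + 8/3
Δ S_{3/2} f = (567/16)x^3 + (1701/32)x^2 + (567/16)x + 663/64
Δ f = 7x^3 + (21/2)x^2 + 7x + 11/4
S_{3/2} Δ f = (189/8)x^3 + (189/8)x^2 + (21/2)x + 11/4
[Δ, S_{3/2}] f = (189/16)x^3 + (945/32)x^2 + (399/16)x + 487/64
∇ f = 7x^3 - (21/2)x^2 + 7x - 3/4
([Δ, S_{3/2}] + ∇) f = (301/16)x^3 + (609/32)x^2 + (511/16)x + 439/64
S_{3/2} ([Δ, S_{3/2}] + ∇) f = (8127/128)x^3 + (5481/128)x^2 + (1533/32)x + 439/64
Δ S_{3/2} ([Δ, S_{3/2}] + ∇) f = (24381/128)x^2 + (35343/128)x + 4935/32
Δ ([Δ, S_{3/2}] + ∇) f = (903/16)x^2 + (189/2)x + 2233/32
S_{3/2} Δ ([Δ, S_{3/2}] + ∇) f = (8127/64)x^2 + (567/4)x + 2233/32
[Δ, S_{3/2}] ([Δ, S_{3/2}] + ∇) f = (8127/128)x^2 + (17199/128)x + 1351/16
∇ ([Δ, S_{3/2}] + ∇) f = (903/16)x^2 - (147/8)x + 1015/32
([Δ, S_{3/2}] + ∇) ([Δ, S_{3/2}] + ∇) f = (15351/128)x^2 + (14847/128)x + 3717/32


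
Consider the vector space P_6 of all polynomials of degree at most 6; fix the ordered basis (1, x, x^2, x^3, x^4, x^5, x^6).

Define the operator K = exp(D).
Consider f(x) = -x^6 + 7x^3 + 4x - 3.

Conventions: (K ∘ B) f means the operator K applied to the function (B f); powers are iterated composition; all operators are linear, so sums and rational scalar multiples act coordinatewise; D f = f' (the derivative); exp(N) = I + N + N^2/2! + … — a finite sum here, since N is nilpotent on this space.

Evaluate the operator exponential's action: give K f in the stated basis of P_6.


g(x) = -x^6 - 6x^5 - 15x^4 - 13x^3 + 6x^2 + 19x + 7

order-1 term: -6x^5 + 21x^2 + 4
order-2 term: -15x^4 + 21x
order-3 term: -20x^3 + 7
order-4 term: -15x^2
order-5 term: -6x
order-6 term: -1
the series for exp(D) f terminates at order 6
exp(D) f = -x^6 - 6x^5 - 15x^4 - 13x^3 + 6x^2 + 19x + 7


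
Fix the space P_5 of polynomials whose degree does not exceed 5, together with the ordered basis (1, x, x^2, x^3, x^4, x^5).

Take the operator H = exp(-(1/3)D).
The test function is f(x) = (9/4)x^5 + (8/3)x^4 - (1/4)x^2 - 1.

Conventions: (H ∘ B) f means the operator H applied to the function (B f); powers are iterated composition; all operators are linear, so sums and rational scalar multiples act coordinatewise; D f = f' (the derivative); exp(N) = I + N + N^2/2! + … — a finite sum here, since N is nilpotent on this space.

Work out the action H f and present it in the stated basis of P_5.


the result is g(x) = (9/4)x^5 - (13/12)x^4 - (19/18)x^3 + (25/36)x^2 - (29/324)x - 244/243

order-1 term: -(15/4)x^4 - (32/9)x^3 + (1/6)x
order-2 term: (5/2)x^3 + (16/9)x^2 - 1/36
order-3 term: -(5/6)x^2 - (32/81)x
order-4 term: (5/36)x + 8/243
order-5 term: -1/108
the series for exp(-(1/3)D) f terminates at order 5
exp(-(1/3)D) f = (9/4)x^5 - (13/12)x^4 - (19/18)x^3 + (25/36)x^2 - (29/324)x - 244/243


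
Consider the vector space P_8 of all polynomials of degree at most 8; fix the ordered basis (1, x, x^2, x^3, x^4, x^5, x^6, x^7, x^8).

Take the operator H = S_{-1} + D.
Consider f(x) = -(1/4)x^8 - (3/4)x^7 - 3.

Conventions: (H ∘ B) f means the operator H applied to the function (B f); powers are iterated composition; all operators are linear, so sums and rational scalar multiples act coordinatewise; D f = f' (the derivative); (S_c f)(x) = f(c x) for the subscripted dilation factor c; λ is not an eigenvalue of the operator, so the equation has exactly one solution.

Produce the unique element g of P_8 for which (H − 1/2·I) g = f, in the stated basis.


the image equals g(x) = -(1/2)x^8 - (13/6)x^7 + (91/3)x^6 + (364/3)x^5 - (3640/3)x^4 - (29120/9)x^3 + (58240/3)x^2 + (232960/9)x - 465974/9

write g with unknown coordinates in the stated basis and equate coefficients in (H − 1/2·I) g = f
solving from the highest basis element down gives g = -(1/2)x^8 - (13/6)x^7 + (91/3)x^6 + (364/3)x^5 - (3640/3)x^4 - (29120/9)x^3 + (58240/3)x^2 + (232960/9)x - 465974/9
check: H g = -(1/2)x^8 - (11/6)x^7 + (91/6)x^6 + (182/3)x^5 - (1820/3)x^4 - (14560/9)x^3 + (29120/3)x^2 + (116480/9)x - 233014/9
so H g − 1/2·g = -(1/4)x^8 - (3/4)x^7 - 3 = f ✓


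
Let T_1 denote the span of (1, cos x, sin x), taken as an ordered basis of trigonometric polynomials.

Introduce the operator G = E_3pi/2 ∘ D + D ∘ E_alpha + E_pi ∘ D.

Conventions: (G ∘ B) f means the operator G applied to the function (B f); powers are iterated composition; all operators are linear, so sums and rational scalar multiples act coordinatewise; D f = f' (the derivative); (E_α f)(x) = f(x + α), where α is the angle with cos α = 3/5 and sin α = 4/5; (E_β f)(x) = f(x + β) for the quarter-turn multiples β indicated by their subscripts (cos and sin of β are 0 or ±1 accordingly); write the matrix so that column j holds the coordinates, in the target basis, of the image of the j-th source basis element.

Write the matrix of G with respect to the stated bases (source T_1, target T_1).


image of 1: 0
image of cos x: (1/5)cos x + (2/5)sin x
image of sin x: -(2/5)cos x + (1/5)sin x
each image's coordinates form column j of the matrix

the matrix is [[0, 0, 0]; [0, 1/5, -2/5]; [0, 2/5, 1/5]] (rows listed top to bottom)


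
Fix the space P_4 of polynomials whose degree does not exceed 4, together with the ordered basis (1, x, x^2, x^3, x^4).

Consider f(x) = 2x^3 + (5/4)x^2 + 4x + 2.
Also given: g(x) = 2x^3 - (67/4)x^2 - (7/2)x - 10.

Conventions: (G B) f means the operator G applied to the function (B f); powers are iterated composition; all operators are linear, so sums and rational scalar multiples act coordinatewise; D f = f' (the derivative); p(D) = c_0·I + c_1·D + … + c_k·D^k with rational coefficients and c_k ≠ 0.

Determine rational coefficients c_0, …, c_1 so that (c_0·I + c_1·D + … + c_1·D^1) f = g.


D^0 f = 2x^3 + (5/4)x^2 + 4x + 2
D^1 f = 6x^2 + (5/2)x + 4
matching coefficients of g against c_0 f + c_1 Df + … from the top degree down determines the c_i
solution: c_0 = 1, c_1 = -3

p(D) = I − 3·D, i.e. c_0 = 1, c_1 = -3


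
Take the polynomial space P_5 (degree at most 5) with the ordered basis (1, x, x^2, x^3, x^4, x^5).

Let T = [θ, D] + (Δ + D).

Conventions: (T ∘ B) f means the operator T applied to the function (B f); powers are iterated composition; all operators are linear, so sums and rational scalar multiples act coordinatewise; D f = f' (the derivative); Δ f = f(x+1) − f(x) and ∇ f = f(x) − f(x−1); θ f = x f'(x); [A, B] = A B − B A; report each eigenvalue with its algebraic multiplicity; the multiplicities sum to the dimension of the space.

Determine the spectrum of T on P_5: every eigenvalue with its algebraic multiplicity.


λ = 0 (multiplicity 6)

image of 1: 0
image of x: 1
image of x^2: 2x + 1
image of x^3: 3x^2 + 3x + 1
image of x^4: 4x^3 + 6x^2 + 4x + 1
image of x^5: 5x^4 + 10x^3 + 10x^2 + 5x + 1
the matrix is upper triangular; its diagonal is (0, 0, 0, 0, 0, 0)
for a triangular matrix the eigenvalues are the diagonal entries, with algebraic multiplicity their repetition count


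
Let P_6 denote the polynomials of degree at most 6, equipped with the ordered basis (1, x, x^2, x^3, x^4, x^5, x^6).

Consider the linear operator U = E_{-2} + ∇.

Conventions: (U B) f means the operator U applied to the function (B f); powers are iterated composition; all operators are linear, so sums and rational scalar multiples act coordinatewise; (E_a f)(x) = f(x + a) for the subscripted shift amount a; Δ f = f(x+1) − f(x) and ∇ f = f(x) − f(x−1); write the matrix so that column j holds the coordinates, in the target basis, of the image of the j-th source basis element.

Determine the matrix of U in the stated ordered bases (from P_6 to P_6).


image of 1: 1
image of x: x - 1
image of x^2: x^2 - 2x + 3
image of x^3: x^3 - 3x^2 + 9x - 7
image of x^4: x^4 - 4x^3 + 18x^2 - 28x + 15
image of x^5: x^5 - 5x^4 + 30x^3 - 70x^2 + 75x - 31
image of x^6: x^6 - 6x^5 + 45x^4 - 140x^3 + 225x^2 - 186x + 63
each image's coordinates form column j of the matrix

the matrix is [[1, -1, 3, -7, 15, -31, 63]; [0, 1, -2, 9, -28, 75, -186]; [0, 0, 1, -3, 18, -70, 225]; [0, 0, 0, 1, -4, 30, -140]; [0, 0, 0, 0, 1, -5, 45]; [0, 0, 0, 0, 0, 1, -6]; [0, 0, 0, 0, 0, 0, 1]] (rows listed top to bottom)


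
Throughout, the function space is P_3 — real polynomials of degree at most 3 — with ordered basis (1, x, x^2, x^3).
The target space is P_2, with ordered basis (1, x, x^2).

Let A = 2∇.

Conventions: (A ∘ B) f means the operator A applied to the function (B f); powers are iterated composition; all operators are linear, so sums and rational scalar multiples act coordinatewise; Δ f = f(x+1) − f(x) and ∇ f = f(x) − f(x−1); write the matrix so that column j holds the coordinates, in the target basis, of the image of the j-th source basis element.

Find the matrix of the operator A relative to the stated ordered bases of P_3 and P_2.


image of 1: 0
image of x: 2
image of x^2: 4x - 2
image of x^3: 6x^2 - 6x + 2
each image's coordinates form column j of the matrix

the matrix is [[0, 2, -2, 2]; [0, 0, 4, -6]; [0, 0, 0, 6]] (rows listed top to bottom)


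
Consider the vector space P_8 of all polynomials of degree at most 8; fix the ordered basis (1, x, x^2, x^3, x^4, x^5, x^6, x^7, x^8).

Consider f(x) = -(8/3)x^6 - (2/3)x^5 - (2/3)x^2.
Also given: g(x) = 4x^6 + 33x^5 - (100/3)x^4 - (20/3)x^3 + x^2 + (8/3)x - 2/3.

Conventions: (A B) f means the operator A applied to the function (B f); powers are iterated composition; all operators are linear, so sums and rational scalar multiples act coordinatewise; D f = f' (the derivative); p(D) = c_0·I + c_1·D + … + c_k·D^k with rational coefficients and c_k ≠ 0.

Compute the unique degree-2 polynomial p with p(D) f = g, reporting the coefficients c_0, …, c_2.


c_0 = -3/2, c_1 = -2, c_2 = 1/2

D^0 f = -(8/3)x^6 - (2/3)x^5 - (2/3)x^2
D^1 f = -16x^5 - (10/3)x^4 - (4/3)x
D^2 f = -80x^4 - (40/3)x^3 - 4/3
matching coefficients of g against c_0 f + c_1 Df + … from the top degree down determines the c_i
solution: c_0 = -3/2, c_1 = -2, c_2 = 1/2


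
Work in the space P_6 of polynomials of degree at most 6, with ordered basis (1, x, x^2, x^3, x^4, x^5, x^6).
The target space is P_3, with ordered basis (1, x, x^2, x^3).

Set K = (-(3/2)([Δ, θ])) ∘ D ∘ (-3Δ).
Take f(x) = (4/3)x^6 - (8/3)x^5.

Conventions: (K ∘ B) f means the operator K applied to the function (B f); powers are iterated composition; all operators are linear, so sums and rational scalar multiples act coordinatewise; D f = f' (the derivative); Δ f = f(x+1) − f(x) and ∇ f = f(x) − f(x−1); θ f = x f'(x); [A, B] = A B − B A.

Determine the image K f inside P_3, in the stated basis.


g(x) = 720x^3 + 2520x^2 + 2880x + 1020

Δ f = 8x^5 + (20/3)x^4 - (20/3)x^2 - (16/3)x - 4/3
(-3Δ) f = -24x^5 - 20x^4 + 20x^2 + 16x + 4
D (-3Δ) f = -120x^4 - 80x^3 + 40x + 16
θ D (-3Δ) f = -480x^4 - 240x^3 + 40x
Δ θ D (-3Δ) f = -1920x^3 - 3600x^2 - 2640x - 680
Δ D (-3Δ) f = -480x^3 - 960x^2 - 720x - 160
θ Δ D (-3Δ) f = -1440x^3 - 1920x^2 - 720x
[Δ, θ] D (-3Δ) f = -480x^3 - 1680x^2 - 1920x - 680
(-(3/2)([Δ, θ])) D (-3Δ) f = 720x^3 + 2520x^2 + 2880x + 1020
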